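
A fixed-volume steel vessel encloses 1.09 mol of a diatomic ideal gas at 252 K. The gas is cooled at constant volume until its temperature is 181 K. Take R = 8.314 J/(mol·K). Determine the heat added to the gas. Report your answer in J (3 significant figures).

Constant volume ⇒ W = 0, so Q = ΔU = nCᵥΔT with Cᵥ = 5R/2 = 20.79 J/(mol·K).
ΔU = (1.09)(20.79)(181 − 252) = -1609 J.

Q ≈ -1610 J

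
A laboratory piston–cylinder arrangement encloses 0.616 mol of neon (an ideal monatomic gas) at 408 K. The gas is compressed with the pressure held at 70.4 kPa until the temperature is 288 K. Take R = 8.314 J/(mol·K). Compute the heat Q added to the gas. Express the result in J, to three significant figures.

Q ≈ -1540 J

Isobaric: W = nRΔT = (0.616)(8.314)(-120) = -614.6 J.
ΔU = nCᵥΔT with Cᵥ = 3R/2: ΔU = (0.616)(12.47)(-120) = -921.9 J.
Q = ΔU + W = -921.9 − 614.6 = -1536 J.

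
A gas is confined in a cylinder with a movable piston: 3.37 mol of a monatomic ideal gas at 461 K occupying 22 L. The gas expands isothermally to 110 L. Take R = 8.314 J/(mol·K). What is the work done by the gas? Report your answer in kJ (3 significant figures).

Isothermal: W = nRT ln(V₂/V₁).
W = (3.37)(8.314)(461) × ln(110/22)
  = 12916 × 1.609
W_by_gas = 20788 J.

W ≈ 20.8 kJ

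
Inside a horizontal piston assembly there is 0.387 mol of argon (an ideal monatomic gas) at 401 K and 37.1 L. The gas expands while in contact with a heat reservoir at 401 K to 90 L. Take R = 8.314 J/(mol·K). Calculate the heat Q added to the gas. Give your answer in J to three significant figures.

Q ≈ 1140 J

Isothermal ⇒ ΔU = 0, so Q = W = nRT ln(V₂/V₁).
Q = (0.387)(8.314)(401) ln(90/37.1) = 1290 × 0.8862 = 1143 J.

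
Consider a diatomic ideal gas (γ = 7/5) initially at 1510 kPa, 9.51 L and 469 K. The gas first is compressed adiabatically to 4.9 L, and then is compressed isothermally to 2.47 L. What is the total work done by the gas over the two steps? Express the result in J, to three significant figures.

W_total ≈ -23700 J

Step 1 (adiabatic): W = (P₁V₁ − P₂V₂)/(γ−1) = (14360 − 18722)/0.4 = -10905 J.
After step 1: P = 3821 kPa, V = 4.9 L, T = 611.5 K.
Step 2 (isothermal): W = P₁V₁ ln(V₂/V₁) = (18722) ln(2.47/4.9) = -12825 J.
W_total = -10905 − 12825 = -23730 J.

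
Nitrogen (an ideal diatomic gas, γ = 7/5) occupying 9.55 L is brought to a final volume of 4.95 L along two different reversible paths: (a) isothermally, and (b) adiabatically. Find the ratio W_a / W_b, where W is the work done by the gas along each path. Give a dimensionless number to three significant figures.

W_a / W_b ≈ 0.874

Path (a) isothermal: W = P₁V₁ ln(V₂/V₁) → W_a/(P₁V₁) = -0.6572.
Path (b) adiabatic: W = P₁V₁(1 − (V₁/V₂)^(γ−1))/(γ−1) → W_b/(P₁V₁) = -0.7516.
W_a / W_b = -0.6572 / -0.7516 = 0.8743.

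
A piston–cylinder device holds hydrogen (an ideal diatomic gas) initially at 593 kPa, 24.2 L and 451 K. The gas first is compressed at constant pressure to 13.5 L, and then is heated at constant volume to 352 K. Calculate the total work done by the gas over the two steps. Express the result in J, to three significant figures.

Step 1 (isobaric): W = PΔV = (593 kPa)(13.5 − 24.2 L) = -6345 J.
Step 2 (isochoric): W = 0 (constant volume).
W_total = -6345 + 0 = -6345 J.

W_total ≈ -6350 J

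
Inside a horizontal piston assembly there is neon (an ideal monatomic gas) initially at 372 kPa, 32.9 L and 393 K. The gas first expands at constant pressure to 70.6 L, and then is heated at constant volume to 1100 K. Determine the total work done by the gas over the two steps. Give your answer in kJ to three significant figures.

Step 1 (isobaric): W = PΔV = (372 kPa)(70.6 − 32.9 L) = 14024 J.
Step 2 (isochoric): W = 0 (constant volume).
W_total = 14024 + 0 = 14024 J.

W_total ≈ 14.0 kJ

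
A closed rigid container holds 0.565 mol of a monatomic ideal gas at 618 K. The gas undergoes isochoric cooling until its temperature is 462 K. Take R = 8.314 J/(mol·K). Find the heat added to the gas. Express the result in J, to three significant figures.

Q ≈ -1100 J

Constant volume ⇒ W = 0, so Q = ΔU = nCᵥΔT with Cᵥ = 3R/2 = 12.47 J/(mol·K).
ΔU = (0.565)(12.47)(462 − 618) = -1099 J.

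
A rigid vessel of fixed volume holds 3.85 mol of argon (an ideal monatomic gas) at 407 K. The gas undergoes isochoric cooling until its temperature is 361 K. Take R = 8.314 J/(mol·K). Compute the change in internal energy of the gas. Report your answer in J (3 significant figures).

ΔU ≈ -2210 J

Constant volume ⇒ W = 0, so Q = ΔU = nCᵥΔT with Cᵥ = 3R/2 = 12.47 J/(mol·K).
ΔU = (3.85)(12.47)(361 − 407) = -2209 J.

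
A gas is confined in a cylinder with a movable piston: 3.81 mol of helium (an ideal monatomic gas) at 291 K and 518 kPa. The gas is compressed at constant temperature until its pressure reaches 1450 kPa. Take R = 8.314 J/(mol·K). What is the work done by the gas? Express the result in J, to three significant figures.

W ≈ -9490 J

Isothermal process: W = nRT ln(V₂/V₁) = nRT ln(P₁/P₂).
W = (3.81)(8.314)(291) × ln(518/1450)
  = 9218 × ln(0.3572) = 9218 × -1.029
W_by_gas = -9488 J.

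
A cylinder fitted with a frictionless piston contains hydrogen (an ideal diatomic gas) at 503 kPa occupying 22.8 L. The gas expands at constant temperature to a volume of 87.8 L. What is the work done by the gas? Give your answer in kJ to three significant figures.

Isothermal: W = nRT ln(V₂/V₁) = P₁V₁ ln(V₂/V₁).
P₁V₁ = (503 kPa)(22.8 L) = 11468 J.
W = 11468 × ln(87.8/22.8) = 11468 × 1.348
W_by_gas = 15463 J.

W ≈ 15.5 kJ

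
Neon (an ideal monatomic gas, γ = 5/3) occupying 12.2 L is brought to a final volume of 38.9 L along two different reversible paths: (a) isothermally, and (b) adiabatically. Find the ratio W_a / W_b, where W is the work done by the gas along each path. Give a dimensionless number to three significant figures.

Path (a) isothermal: W = P₁V₁ ln(V₂/V₁) → W_a/(P₁V₁) = 1.16.
Path (b) adiabatic: W = P₁V₁(1 − (V₁/V₂)^(γ−1))/(γ−1) → W_b/(P₁V₁) = 0.8076.
W_a / W_b = 1.16 / 0.8076 = 1.436.

W_a / W_b ≈ 1.44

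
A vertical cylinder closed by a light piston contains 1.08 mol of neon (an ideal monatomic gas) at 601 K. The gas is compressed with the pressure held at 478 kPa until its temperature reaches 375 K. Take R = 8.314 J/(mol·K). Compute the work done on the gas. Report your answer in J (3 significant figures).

W ≈ 2030 J

Isobaric: W = P ΔV = nR ΔT.
W = (1.08)(8.314)(375 − 601) = -2029 J.
Work on gas = −W_by = 2029 J.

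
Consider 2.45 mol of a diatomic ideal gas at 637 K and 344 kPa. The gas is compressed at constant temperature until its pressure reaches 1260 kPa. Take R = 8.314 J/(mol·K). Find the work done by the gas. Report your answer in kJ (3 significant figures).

W ≈ -16.8 kJ

Isothermal process: W = nRT ln(V₂/V₁) = nRT ln(P₁/P₂).
W = (2.45)(8.314)(637) × ln(344/1260)
  = 12975 × ln(0.273) = 12975 × -1.298
W_by_gas = -16845 J.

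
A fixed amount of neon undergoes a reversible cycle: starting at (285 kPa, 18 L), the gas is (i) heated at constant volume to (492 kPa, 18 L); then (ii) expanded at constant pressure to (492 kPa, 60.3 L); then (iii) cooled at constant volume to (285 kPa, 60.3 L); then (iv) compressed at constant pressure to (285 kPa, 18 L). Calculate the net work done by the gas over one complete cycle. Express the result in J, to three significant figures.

W_net ≈ 8760 J

Constant-volume legs do no work.
W(ii) = (492)(60.3 − 18) = 20812 J; W(iv) = (285)(18 − 60.3) = -12056 J.
W_net = 20812 − 12056 = 8756 J (the clockwise enclosed area).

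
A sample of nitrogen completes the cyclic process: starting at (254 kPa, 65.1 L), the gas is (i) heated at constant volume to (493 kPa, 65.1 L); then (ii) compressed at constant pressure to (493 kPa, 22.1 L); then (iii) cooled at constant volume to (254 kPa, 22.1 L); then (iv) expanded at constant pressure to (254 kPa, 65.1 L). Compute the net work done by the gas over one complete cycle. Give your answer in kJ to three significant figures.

Constant-volume legs do no work.
W(ii) = (493)(22.1 − 65.1) = -21199 J; W(iv) = (254)(65.1 − 22.1) = 10922 J.
W_net = -21199 + 10922 = -10277 J (the counter-clockwise enclosed area).

W_net ≈ -10.3 kJ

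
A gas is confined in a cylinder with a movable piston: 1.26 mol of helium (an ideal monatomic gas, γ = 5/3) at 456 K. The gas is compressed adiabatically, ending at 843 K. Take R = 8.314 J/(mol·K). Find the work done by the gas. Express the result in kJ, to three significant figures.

Adiabatic ⇒ Q = 0, so W_by = −ΔU = nCᵥ(T₁ − T₂).
Cᵥ = 3R/2 = 12.47 J/(mol·K).
W = (1.26)(12.47)(456 − 843) = -6081 J.

W ≈ -6.08 kJ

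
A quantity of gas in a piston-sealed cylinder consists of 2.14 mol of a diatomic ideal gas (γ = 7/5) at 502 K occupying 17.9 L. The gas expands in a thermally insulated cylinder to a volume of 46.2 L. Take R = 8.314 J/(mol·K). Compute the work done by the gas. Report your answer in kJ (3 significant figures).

Adiabatic: TV^(γ−1) = const with γ = 7/5.
T₂ = T₁ (V₁/V₂)^(γ−1) = 502 × (17.9/46.2)^0.4 = 502 × 0.6844 = 343.5 K.
W_by = nCᵥ(T₁ − T₂) = (2.14)(20.79)(502 − 343.5) = 7048 J.

W ≈ 7.05 kJ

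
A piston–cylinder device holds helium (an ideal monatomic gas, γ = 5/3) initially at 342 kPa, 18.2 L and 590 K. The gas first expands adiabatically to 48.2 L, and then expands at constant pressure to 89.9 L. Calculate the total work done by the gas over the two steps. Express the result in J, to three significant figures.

Step 1 (adiabatic): W = (P₁V₁ − P₂V₂)/(γ−1) = (6224 − 3252)/0.667 = 4459 J.
After step 1: P = 67.46 kPa, V = 48.2 L, T = 308.2 K.
Step 2 (isobaric): W = PΔV = (67.46 kPa)(89.9 − 48.2 L) = 2813 J.
W_total = 4459 + 2813 = 7272 J.

W_total ≈ 7270 J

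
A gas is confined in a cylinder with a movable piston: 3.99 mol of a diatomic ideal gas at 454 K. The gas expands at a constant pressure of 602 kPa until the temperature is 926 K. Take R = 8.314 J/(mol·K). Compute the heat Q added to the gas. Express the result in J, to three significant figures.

Q ≈ 54800 J

Isobaric: W = nRΔT = (3.99)(8.314)(472) = 15658 J.
ΔU = nCᵥΔT with Cᵥ = 5R/2: ΔU = (3.99)(20.79)(472) = 39144 J.
Q = ΔU + W = 39144 + 15658 = 54802 J.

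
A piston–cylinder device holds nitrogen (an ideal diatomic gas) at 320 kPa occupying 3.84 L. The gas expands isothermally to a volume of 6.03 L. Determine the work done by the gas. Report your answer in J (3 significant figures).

W ≈ 555 J

Isothermal: W = nRT ln(V₂/V₁) = P₁V₁ ln(V₂/V₁).
P₁V₁ = (320 kPa)(3.84 L) = 1229 J.
W = 1229 × ln(6.03/3.84) = 1229 × 0.4513
W_by_gas = 554.5 J.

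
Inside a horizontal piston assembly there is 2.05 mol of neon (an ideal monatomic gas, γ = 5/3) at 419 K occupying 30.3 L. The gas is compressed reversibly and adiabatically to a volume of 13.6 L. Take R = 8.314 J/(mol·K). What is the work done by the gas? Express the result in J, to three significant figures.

W ≈ -7560 J

Adiabatic: TV^(γ−1) = const with γ = 5/3.
T₂ = T₁ (V₁/V₂)^(γ−1) = 419 × (30.3/13.6)^0.667 = 419 × 1.706 = 714.7 K.
W_by = nCᵥ(T₁ − T₂) = (2.05)(12.47)(419 − 714.7) = -7561 J.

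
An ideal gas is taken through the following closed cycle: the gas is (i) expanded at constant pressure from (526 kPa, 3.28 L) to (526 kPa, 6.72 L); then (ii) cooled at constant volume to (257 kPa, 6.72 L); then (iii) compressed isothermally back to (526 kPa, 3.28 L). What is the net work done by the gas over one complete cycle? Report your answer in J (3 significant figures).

W_net ≈ 571 J

Leg (i): W = PΔV = (526)(6.72 − 3.28) = 1809 J.
Leg (ii): W = 0.
Leg (iii): W = PᵢVᵢ ln(V_f/Vᵢ) = (1727) ln(3.28/6.72) = -1239 J.
W_net = 1809 − 1239 = 570.7 J.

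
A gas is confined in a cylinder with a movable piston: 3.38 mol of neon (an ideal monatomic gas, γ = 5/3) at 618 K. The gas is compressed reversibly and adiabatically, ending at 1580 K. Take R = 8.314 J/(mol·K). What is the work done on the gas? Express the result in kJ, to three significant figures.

W ≈ 40.6 kJ

Adiabatic ⇒ Q = 0, so W_by = −ΔU = nCᵥ(T₁ − T₂).
Cᵥ = 3R/2 = 12.47 J/(mol·K).
W = (3.38)(12.47)(618 − 1580) = -40550 J.
Work on gas = −W_by = 40550 J.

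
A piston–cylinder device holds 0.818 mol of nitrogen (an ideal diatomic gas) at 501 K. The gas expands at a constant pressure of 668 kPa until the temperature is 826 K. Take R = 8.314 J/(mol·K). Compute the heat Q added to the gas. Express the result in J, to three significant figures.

Isobaric: W = nRΔT = (0.818)(8.314)(325) = 2210 J.
ΔU = nCᵥΔT with Cᵥ = 5R/2: ΔU = (0.818)(20.79)(325) = 5526 J.
Q = ΔU + W = 5526 + 2210 = 7736 J.

Q ≈ 7740 J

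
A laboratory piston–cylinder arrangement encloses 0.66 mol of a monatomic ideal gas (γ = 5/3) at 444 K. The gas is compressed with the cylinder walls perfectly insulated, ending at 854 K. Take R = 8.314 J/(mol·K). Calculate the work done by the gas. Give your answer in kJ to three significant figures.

Adiabatic ⇒ Q = 0, so W_by = −ΔU = nCᵥ(T₁ − T₂).
Cᵥ = 3R/2 = 12.47 J/(mol·K).
W = (0.66)(12.47)(444 − 854) = -3375 J.

W ≈ -3.37 kJ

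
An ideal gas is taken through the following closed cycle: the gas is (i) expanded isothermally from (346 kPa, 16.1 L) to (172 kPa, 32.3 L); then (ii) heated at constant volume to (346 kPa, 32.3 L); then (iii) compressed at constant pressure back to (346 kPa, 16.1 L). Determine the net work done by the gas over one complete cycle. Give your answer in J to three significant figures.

W_net ≈ -1730 J

Leg (i): W = PᵢVᵢ ln(V_f/Vᵢ) = (5571) ln(32.3/16.1) = 3879 J.
Leg (ii): W = 0.
Leg (iii): W = PΔV = (346)(16.1 − 32.3) = -5605 J.
W_net = 3879 − 5605 = -1727 J.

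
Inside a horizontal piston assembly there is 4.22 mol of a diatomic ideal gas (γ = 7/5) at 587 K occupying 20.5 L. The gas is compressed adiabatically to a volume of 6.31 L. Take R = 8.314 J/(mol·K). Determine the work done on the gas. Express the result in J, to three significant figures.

Adiabatic: TV^(γ−1) = const with γ = 7/5.
T₂ = T₁ (V₁/V₂)^(γ−1) = 587 × (20.5/6.31)^0.4 = 587 × 1.602 = 940.4 K.
W_by = nCᵥ(T₁ − T₂) = (4.22)(20.79)(587 − 940.4) = -31001 J.
Work on gas = −W_by = 31001 J.

W ≈ 31000 J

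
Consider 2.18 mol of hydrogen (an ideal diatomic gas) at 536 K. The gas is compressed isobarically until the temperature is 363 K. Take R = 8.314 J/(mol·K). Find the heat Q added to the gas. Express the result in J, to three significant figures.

Q ≈ -11000 J

Isobaric: W = nRΔT = (2.18)(8.314)(-173) = -3136 J.
ΔU = nCᵥΔT with Cᵥ = 5R/2: ΔU = (2.18)(20.79)(-173) = -7839 J.
Q = ΔU + W = -7839 − 3136 = -10974 J.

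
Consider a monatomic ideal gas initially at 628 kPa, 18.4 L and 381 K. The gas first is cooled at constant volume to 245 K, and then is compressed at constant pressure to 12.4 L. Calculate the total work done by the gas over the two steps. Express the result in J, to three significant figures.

Step 1 (isochoric): W = 0 (constant volume).
After step 1: P = 403.8 kPa (V unchanged).
Step 2 (isobaric): W = PΔV = (403.8 kPa)(12.4 − 18.4 L) = -2423 J.
W_total = 0 − 2423 = -2423 J.

W_total ≈ -2420 J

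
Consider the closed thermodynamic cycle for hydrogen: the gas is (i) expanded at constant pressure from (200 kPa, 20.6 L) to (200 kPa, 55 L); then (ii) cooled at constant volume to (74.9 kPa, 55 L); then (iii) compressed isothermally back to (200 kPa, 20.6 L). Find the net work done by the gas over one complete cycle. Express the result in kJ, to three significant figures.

W_net ≈ 2.83 kJ

Leg (i): W = PΔV = (200)(55 − 20.6) = 6880 J.
Leg (ii): W = 0.
Leg (iii): W = PᵢVᵢ ln(V_f/Vᵢ) = (4120) ln(20.6/55) = -4046 J.
W_net = 6880 − 4046 = 2834 J.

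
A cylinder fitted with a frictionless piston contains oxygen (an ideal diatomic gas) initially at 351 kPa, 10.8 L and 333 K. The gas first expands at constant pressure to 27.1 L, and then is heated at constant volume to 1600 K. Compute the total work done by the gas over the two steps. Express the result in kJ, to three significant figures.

Step 1 (isobaric): W = PΔV = (351 kPa)(27.1 − 10.8 L) = 5721 J.
Step 2 (isochoric): W = 0 (constant volume).
W_total = 5721 + 0 = 5721 J.

W_total ≈ 5.72 kJ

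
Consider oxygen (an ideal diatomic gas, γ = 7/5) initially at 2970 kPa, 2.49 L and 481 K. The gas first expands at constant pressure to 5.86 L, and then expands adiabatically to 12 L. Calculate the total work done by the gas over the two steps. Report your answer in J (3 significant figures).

W_total ≈ 20900 J

Step 1 (isobaric): W = PΔV = (2970 kPa)(5.86 − 2.49 L) = 10009 J.
After step 1: P = 2970 kPa, V = 5.86 L, T = 1132 K.
Step 2 (adiabatic): W = (P₁V₁ − P₂V₂)/(γ−1) = (17404 − 13066)/0.4 = 10846 J.
W_total = 10009 + 10846 = 20855 J.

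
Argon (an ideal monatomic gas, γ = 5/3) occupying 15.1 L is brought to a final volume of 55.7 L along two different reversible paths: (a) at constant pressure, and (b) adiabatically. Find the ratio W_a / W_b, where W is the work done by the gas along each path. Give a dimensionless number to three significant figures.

W_a / W_b ≈ 3.08

Path (a) isobaric: W = P₁(V₂ − V₁) → W_a/(P₁V₁) = 2.689.
Path (b) adiabatic: W = P₁V₁(1 − (V₁/V₂)^(γ−1))/(γ−1) → W_b/(P₁V₁) = 0.8717.
W_a / W_b = 2.689 / 0.8717 = 3.085.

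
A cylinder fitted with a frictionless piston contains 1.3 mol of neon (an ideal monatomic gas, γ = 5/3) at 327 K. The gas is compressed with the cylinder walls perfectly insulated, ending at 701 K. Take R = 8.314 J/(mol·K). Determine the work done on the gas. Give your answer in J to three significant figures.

Adiabatic ⇒ Q = 0, so W_by = −ΔU = nCᵥ(T₁ − T₂).
Cᵥ = 3R/2 = 12.47 J/(mol·K).
W = (1.3)(12.47)(327 − 701) = -6063 J.
Work on gas = −W_by = 6063 J.

W ≈ 6060 J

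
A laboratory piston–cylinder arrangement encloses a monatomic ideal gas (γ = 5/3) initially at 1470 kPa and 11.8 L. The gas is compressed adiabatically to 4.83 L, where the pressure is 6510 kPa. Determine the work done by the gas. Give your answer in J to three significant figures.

Adiabatic: W = (P₁V₁ − P₂V₂)/(γ − 1) with γ = 5/3.
P₁V₁ = 17346 J, P₂V₂ = 31443 J.
W = (17346 − 31443) / 0.6667 = -21146 J.

W ≈ -21100 J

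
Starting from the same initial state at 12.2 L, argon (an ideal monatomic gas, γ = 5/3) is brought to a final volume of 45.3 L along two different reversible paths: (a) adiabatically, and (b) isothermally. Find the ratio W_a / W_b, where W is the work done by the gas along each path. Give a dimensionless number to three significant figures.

Path (a) adiabatic: W = P₁V₁(1 − (V₁/V₂)^(γ−1))/(γ−1) → W_a/(P₁V₁) = 0.8744.
Path (b) isothermal: W = P₁V₁ ln(V₂/V₁) → W_b/(P₁V₁) = 1.312.
W_a / W_b = 0.8744 / 1.312 = 0.6666.

W_a / W_b ≈ 0.667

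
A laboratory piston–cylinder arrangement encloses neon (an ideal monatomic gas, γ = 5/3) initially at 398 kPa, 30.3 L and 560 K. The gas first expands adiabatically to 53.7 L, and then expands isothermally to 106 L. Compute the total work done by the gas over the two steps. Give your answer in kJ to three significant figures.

W_total ≈ 11.3 kJ

Step 1 (adiabatic): W = (P₁V₁ − P₂V₂)/(γ−1) = (12059 − 8235)/0.667 = 5737 J.
After step 1: P = 153.3 kPa, V = 53.7 L, T = 382.4 K.
Step 2 (isothermal): W = P₁V₁ ln(V₂/V₁) = (8235) ln(106/53.7) = 5600 J.
W_total = 5737 + 5600 = 11337 J.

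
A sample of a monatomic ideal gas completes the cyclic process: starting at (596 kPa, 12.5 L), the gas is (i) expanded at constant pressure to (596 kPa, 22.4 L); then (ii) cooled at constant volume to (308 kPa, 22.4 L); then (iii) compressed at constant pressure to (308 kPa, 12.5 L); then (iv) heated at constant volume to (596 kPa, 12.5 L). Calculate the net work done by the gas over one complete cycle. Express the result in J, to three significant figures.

Constant-volume legs do no work.
W(i) = (596)(22.4 − 12.5) = 5900 J; W(iii) = (308)(12.5 − 22.4) = -3049 J.
W_net = 5900 − 3049 = 2851 J (the clockwise enclosed area).

W_net ≈ 2850 J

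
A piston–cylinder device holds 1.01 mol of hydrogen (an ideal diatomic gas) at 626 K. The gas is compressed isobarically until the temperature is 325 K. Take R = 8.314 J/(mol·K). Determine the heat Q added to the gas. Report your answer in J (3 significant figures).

Isobaric: W = nRΔT = (1.01)(8.314)(-301) = -2528 J.
ΔU = nCᵥΔT with Cᵥ = 5R/2: ΔU = (1.01)(20.79)(-301) = -6319 J.
Q = ΔU + W = -6319 − 2528 = -8846 J.

Q ≈ -8850 J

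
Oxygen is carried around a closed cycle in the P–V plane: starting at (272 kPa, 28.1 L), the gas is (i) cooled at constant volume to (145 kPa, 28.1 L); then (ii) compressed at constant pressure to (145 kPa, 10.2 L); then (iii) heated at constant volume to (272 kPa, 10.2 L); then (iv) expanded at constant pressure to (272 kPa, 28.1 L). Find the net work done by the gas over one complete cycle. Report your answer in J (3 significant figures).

W_net ≈ 2270 J

Constant-volume legs do no work.
W(ii) = (145)(10.2 − 28.1) = -2596 J; W(iv) = (272)(28.1 − 10.2) = 4869 J.
W_net = -2596 + 4869 = 2273 J (the clockwise enclosed area).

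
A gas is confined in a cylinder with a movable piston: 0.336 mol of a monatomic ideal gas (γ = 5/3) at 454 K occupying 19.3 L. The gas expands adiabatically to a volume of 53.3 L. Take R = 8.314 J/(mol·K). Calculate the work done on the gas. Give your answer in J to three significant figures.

W ≈ -936 J

Adiabatic: TV^(γ−1) = const with γ = 5/3.
T₂ = T₁ (V₁/V₂)^(γ−1) = 454 × (19.3/53.3)^0.667 = 454 × 0.508 = 230.6 K.
W_by = nCᵥ(T₁ − T₂) = (0.336)(12.47)(454 − 230.6) = 935.9 J.
Work on gas = −W_by = -935.9 J.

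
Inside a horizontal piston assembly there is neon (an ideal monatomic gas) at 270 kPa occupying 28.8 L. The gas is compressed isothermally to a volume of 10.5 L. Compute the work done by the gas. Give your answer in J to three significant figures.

Isothermal: W = nRT ln(V₂/V₁) = P₁V₁ ln(V₂/V₁).
P₁V₁ = (270 kPa)(28.8 L) = 7776 J.
W = 7776 × ln(10.5/28.8) = 7776 × -1.009
W_by_gas = -7846 J.

W ≈ -7850 J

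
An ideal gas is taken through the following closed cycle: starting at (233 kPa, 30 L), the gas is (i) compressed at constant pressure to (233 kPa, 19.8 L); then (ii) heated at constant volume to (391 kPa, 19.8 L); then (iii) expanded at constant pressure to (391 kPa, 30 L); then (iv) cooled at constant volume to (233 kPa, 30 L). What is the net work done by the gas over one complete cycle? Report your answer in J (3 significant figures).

W_net ≈ 1610 J

Constant-volume legs do no work.
W(i) = (233)(19.8 − 30) = -2377 J; W(iii) = (391)(30 − 19.8) = 3988 J.
W_net = -2377 + 3988 = 1612 J (the clockwise enclosed area).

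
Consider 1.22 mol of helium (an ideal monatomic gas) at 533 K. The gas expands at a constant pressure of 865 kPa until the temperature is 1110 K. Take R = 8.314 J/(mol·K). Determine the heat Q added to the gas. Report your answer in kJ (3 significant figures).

Q ≈ 14.6 kJ

Isobaric: W = nRΔT = (1.22)(8.314)(577) = 5853 J.
ΔU = nCᵥΔT with Cᵥ = 3R/2: ΔU = (1.22)(12.47)(577) = 8779 J.
Q = ΔU + W = 8779 + 5853 = 14631 J.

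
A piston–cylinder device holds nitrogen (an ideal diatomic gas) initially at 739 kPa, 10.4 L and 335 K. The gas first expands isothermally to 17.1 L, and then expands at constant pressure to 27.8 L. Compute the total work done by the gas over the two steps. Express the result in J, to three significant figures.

Step 1 (isothermal): W = P₁V₁ ln(V₂/V₁) = (7686) ln(17.1/10.4) = 3822 J.
After step 1: P = 449.5 kPa, V = 17.1 L, T = 335 K.
Step 2 (isobaric): W = PΔV = (449.5 kPa)(27.8 − 17.1 L) = 4809 J.
W_total = 3822 + 4809 = 8631 J.

W_total ≈ 8630 J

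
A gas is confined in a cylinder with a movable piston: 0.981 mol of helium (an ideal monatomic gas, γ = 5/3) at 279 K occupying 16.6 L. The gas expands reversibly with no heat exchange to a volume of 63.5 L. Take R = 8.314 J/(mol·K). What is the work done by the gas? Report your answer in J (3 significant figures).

W ≈ 2020 J

Adiabatic: TV^(γ−1) = const with γ = 5/3.
T₂ = T₁ (V₁/V₂)^(γ−1) = 279 × (16.6/63.5)^0.667 = 279 × 0.4088 = 114.1 K.
W_by = nCᵥ(T₁ − T₂) = (0.981)(12.47)(279 − 114.1) = 2018 J.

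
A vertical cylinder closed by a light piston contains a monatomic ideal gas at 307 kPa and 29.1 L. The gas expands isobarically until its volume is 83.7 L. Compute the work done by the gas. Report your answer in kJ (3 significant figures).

Isobaric: W = P ΔV.
W = (307 kPa)(83.7 − 29.1 L) = (307)(54.6) = 16762 J.

W ≈ 16.8 kJ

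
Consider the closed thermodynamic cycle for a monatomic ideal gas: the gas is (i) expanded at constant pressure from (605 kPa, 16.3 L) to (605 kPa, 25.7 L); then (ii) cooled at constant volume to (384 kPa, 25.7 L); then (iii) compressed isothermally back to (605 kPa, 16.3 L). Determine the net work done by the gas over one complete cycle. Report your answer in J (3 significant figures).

Leg (i): W = PΔV = (605)(25.7 − 16.3) = 5687 J.
Leg (ii): W = 0.
Leg (iii): W = PᵢVᵢ ln(V_f/Vᵢ) = (9869) ln(16.3/25.7) = -4494 J.
W_net = 5687 − 4494 = 1193 J.

W_net ≈ 1190 J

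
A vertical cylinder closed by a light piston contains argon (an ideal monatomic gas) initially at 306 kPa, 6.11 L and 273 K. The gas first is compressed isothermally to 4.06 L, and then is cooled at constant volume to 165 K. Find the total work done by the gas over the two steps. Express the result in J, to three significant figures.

W_total ≈ -764 J

Step 1 (isothermal): W = P₁V₁ ln(V₂/V₁) = (1870) ln(4.06/6.11) = -764.2 J.
Step 2 (isochoric): W = 0 (constant volume).
W_total = -764.2 + 0 = -764.2 J.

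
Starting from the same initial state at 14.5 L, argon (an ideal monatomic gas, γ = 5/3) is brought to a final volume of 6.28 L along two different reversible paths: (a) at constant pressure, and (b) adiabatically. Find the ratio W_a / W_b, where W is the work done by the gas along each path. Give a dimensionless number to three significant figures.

W_a / W_b ≈ 0.506

Path (a) isobaric: W = P₁(V₂ − V₁) → W_a/(P₁V₁) = -0.5669.
Path (b) adiabatic: W = P₁V₁(1 − (V₁/V₂)^(γ−1))/(γ−1) → W_b/(P₁V₁) = -1.12.
W_a / W_b = -0.5669 / -1.12 = 0.506.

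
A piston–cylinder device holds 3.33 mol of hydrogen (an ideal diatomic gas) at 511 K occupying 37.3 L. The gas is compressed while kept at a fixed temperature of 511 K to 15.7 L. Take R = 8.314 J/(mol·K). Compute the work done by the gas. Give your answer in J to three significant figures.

W ≈ -12200 J

Isothermal: W = nRT ln(V₂/V₁).
W = (3.33)(8.314)(511) × ln(15.7/37.3)
  = 14147 × -0.8653
W_by_gas = -12242 J.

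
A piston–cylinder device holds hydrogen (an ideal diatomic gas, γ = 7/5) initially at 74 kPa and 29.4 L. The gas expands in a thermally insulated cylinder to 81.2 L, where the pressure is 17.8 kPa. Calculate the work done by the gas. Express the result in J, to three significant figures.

W ≈ 1830 J

Adiabatic: W = (P₁V₁ − P₂V₂)/(γ − 1) with γ = 7/5.
P₁V₁ = 2176 J, P₂V₂ = 1445 J.
W = (2176 − 1445) / 0.4 = 1826 J.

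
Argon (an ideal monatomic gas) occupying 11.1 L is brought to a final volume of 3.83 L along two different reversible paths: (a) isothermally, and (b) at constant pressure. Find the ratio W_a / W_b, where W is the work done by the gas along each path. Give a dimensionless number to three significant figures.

Path (a) isothermal: W = P₁V₁ ln(V₂/V₁) → W_a/(P₁V₁) = -1.064.
Path (b) isobaric: W = P₁(V₂ − V₁) → W_b/(P₁V₁) = -0.655.
W_a / W_b = -1.064 / -0.655 = 1.625.

W_a / W_b ≈ 1.62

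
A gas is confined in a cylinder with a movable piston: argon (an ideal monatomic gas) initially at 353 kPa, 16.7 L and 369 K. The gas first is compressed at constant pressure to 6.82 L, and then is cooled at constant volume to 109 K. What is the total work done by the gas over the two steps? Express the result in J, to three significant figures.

W_total ≈ -3490 J

Step 1 (isobaric): W = PΔV = (353 kPa)(6.82 − 16.7 L) = -3488 J.
Step 2 (isochoric): W = 0 (constant volume).
W_total = -3488 + 0 = -3488 J.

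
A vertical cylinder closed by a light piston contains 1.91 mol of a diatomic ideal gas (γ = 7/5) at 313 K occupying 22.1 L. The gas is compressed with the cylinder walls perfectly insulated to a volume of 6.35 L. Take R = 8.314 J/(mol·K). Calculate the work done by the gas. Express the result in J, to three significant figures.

Adiabatic: TV^(γ−1) = const with γ = 7/5.
T₂ = T₁ (V₁/V₂)^(γ−1) = 313 × (22.1/6.35)^0.4 = 313 × 1.647 = 515.5 K.
W_by = nCᵥ(T₁ − T₂) = (1.91)(20.79)(313 − 515.5) = -8037 J.

W ≈ -8040 J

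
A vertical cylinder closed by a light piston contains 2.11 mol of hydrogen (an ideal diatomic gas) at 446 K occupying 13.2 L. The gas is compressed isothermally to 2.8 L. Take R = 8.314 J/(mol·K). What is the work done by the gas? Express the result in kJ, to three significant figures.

Isothermal: W = nRT ln(V₂/V₁).
W = (2.11)(8.314)(446) × ln(2.8/13.2)
  = 7824 × -1.551
W_by_gas = -12132 J.

W ≈ -12.1 kJ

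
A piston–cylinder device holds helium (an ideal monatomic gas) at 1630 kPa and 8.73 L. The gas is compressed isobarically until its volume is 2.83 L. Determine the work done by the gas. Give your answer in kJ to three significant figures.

W ≈ -9.62 kJ

Isobaric: W = P ΔV.
W = (1630 kPa)(2.83 − 8.73 L) = (1630)(-5.9) = -9617 J.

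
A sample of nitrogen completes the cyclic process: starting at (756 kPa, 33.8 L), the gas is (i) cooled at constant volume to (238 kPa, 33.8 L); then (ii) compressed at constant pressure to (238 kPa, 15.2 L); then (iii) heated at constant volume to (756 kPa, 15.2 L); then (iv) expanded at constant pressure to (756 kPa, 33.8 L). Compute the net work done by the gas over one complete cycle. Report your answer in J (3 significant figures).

Constant-volume legs do no work.
W(ii) = (238)(15.2 − 33.8) = -4427 J; W(iv) = (756)(33.8 − 15.2) = 14062 J.
W_net = -4427 + 14062 = 9635 J (the clockwise enclosed area).

W_net ≈ 9630 J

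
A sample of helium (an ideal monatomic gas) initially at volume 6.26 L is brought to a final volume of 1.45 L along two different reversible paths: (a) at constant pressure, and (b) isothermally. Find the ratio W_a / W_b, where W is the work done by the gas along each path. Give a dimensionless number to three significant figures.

Path (a) isobaric: W = P₁(V₂ − V₁) → W_a/(P₁V₁) = -0.7684.
Path (b) isothermal: W = P₁V₁ ln(V₂/V₁) → W_b/(P₁V₁) = -1.463.
W_a / W_b = -0.7684 / -1.463 = 0.5253.

W_a / W_b ≈ 0.525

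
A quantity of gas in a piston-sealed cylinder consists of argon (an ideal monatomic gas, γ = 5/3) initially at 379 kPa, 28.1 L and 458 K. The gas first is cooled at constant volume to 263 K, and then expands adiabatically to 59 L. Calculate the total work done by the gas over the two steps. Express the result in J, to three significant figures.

Step 1 (isochoric): W = 0 (constant volume).
After step 1: P = 217.6 kPa (V unchanged).
Step 2 (adiabatic): W = (P₁V₁ − P₂V₂)/(γ−1) = (6116 − 3730)/0.667 = 3579 J.
W_total = 0 + 3579 = 3579 J.

W_total ≈ 3580 J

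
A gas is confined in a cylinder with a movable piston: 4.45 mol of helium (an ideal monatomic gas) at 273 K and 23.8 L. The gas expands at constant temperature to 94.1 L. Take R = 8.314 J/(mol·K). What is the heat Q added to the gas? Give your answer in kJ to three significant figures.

Q ≈ 13.9 kJ

Isothermal ⇒ ΔU = 0, so Q = W = nRT ln(V₂/V₁).
Q = (4.45)(8.314)(273) ln(94.1/23.8) = 10100 × 1.375 = 13885 J.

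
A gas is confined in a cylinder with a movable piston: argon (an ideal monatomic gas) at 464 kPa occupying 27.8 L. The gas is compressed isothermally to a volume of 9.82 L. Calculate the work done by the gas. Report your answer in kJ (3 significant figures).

Isothermal: W = nRT ln(V₂/V₁) = P₁V₁ ln(V₂/V₁).
P₁V₁ = (464 kPa)(27.8 L) = 12899 J.
W = 12899 × ln(9.82/27.8) = 12899 × -1.041
W_by_gas = -13423 J.

W ≈ -13.4 kJ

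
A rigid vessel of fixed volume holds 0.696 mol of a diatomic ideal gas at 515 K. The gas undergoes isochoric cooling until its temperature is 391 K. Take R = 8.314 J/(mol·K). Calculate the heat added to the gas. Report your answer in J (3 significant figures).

Q ≈ -1790 J

Constant volume ⇒ W = 0, so Q = ΔU = nCᵥΔT with Cᵥ = 5R/2 = 20.79 J/(mol·K).
ΔU = (0.696)(20.79)(391 − 515) = -1794 J.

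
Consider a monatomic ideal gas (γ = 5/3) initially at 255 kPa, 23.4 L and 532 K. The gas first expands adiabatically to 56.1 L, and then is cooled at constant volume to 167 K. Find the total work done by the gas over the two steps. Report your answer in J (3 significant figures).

Step 1 (adiabatic): W = (P₁V₁ − P₂V₂)/(γ−1) = (5967 − 3331)/0.667 = 3954 J.
Step 2 (isochoric): W = 0 (constant volume).
W_total = 3954 + 0 = 3954 J.

W_total ≈ 3950 J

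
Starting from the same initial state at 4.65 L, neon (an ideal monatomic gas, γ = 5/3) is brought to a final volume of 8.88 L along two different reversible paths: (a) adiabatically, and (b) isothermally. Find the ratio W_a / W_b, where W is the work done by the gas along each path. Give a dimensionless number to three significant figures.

Path (a) adiabatic: W = P₁V₁(1 − (V₁/V₂)^(γ−1))/(γ−1) → W_a/(P₁V₁) = 0.5255.
Path (b) isothermal: W = P₁V₁ ln(V₂/V₁) → W_b/(P₁V₁) = 0.6469.
W_a / W_b = 0.5255 / 0.6469 = 0.8123.

W_a / W_b ≈ 0.812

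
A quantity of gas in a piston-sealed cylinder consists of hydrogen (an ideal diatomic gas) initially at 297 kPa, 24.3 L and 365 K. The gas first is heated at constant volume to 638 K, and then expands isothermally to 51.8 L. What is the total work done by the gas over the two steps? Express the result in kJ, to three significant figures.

Step 1 (isochoric): W = 0 (constant volume).
After step 1: P = 519.1 kPa (V unchanged).
Step 2 (isothermal): W = P₁V₁ ln(V₂/V₁) = (12615) ln(51.8/24.3) = 9549 J.
W_total = 0 + 9549 = 9549 J.

W_total ≈ 9.55 kJ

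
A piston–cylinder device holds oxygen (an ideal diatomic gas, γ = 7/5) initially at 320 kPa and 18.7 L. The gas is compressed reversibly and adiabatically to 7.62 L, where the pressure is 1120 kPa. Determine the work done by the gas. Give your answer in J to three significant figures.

W ≈ -6380 J

Adiabatic: W = (P₁V₁ − P₂V₂)/(γ − 1) with γ = 7/5.
P₁V₁ = 5984 J, P₂V₂ = 8534 J.
W = (5984 − 8534) / 0.4 = -6376 J.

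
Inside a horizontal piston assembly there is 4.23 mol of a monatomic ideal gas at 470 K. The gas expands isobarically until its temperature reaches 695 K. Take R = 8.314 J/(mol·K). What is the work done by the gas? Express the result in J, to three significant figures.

Isobaric: W = P ΔV = nR ΔT.
W = (4.23)(8.314)(695 − 470) = 7913 J.

W ≈ 7910 J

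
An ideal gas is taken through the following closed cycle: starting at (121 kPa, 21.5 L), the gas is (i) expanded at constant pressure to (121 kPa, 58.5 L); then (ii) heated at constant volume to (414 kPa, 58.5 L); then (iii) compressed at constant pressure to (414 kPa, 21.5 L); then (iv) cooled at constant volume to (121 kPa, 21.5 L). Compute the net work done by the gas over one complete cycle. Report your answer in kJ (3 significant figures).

Constant-volume legs do no work.
W(i) = (121)(58.5 − 21.5) = 4477 J; W(iii) = (414)(21.5 − 58.5) = -15318 J.
W_net = 4477 − 15318 = -10841 J (the counter-clockwise enclosed area).

W_net ≈ -10.8 kJ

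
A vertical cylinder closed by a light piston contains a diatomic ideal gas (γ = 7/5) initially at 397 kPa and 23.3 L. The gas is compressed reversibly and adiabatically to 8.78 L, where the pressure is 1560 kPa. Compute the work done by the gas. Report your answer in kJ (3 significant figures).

Adiabatic: W = (P₁V₁ − P₂V₂)/(γ − 1) with γ = 7/5.
P₁V₁ = 9250 J, P₂V₂ = 13697 J.
W = (9250 − 13697) / 0.4 = -11117 J.

W ≈ -11.1 kJ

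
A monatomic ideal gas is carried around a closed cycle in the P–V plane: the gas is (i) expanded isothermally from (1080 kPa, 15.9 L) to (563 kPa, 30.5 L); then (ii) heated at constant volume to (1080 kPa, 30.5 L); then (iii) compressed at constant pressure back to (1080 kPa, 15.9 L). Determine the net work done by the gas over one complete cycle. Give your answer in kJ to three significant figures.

W_net ≈ -4.58 kJ

Leg (i): W = PᵢVᵢ ln(V_f/Vᵢ) = (17172) ln(30.5/15.9) = 11186 J.
Leg (ii): W = 0.
Leg (iii): W = PΔV = (1080)(15.9 − 30.5) = -15768 J.
W_net = 11186 − 15768 = -4582 J.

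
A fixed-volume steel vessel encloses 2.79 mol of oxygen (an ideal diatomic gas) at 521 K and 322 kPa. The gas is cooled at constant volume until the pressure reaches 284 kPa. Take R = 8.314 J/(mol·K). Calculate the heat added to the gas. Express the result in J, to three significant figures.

Constant volume ⇒ W = 0, so Q = ΔU = nCᵥΔT with Cᵥ = 5R/2 = 20.79 J/(mol·K).
At constant V, T₂/T₁ = P₂/P₁ ⇒ ΔT = T₁(P₂/P₁ − 1) = 521·(284/322 − 1) = -61.48 K.
ΔU = (2.79)(20.79)(-61.48) = -3565 J.

Q ≈ -3570 J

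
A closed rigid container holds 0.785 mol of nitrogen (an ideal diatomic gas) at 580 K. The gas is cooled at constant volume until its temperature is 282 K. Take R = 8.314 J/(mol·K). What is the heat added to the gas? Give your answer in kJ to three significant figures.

Q ≈ -4.86 kJ

Constant volume ⇒ W = 0, so Q = ΔU = nCᵥΔT with Cᵥ = 5R/2 = 20.79 J/(mol·K).
ΔU = (0.785)(20.79)(282 − 580) = -4862 J.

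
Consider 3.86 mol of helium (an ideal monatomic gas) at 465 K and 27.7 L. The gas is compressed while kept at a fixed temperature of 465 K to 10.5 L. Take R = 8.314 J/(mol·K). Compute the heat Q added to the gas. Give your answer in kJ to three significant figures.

Q ≈ -14.5 kJ

Isothermal ⇒ ΔU = 0, so Q = W = nRT ln(V₂/V₁).
Q = (3.86)(8.314)(465) ln(10.5/27.7) = 14923 × -0.9701 = -14476 J.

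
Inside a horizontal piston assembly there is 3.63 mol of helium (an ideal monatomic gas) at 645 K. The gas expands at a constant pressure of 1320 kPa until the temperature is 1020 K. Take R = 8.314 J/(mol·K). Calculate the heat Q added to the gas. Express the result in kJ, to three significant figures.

Q ≈ 28.3 kJ

Isobaric: W = nRΔT = (3.63)(8.314)(375) = 11317 J.
ΔU = nCᵥΔT with Cᵥ = 3R/2: ΔU = (3.63)(12.47)(375) = 16976 J.
Q = ΔU + W = 16976 + 11317 = 28294 J.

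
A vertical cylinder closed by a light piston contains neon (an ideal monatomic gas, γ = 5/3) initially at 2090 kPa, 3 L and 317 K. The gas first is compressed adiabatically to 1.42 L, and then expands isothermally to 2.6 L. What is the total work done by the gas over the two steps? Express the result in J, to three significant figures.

Step 1 (adiabatic): W = (P₁V₁ − P₂V₂)/(γ−1) = (6270 − 10323)/0.667 = -6080 J.
After step 1: P = 7270 kPa, V = 1.42 L, T = 521.9 K.
Step 2 (isothermal): W = P₁V₁ ln(V₂/V₁) = (10323) ln(2.6/1.42) = 6244 J.
W_total = -6080 + 6244 = 164.1 J.

W_total ≈ 164 J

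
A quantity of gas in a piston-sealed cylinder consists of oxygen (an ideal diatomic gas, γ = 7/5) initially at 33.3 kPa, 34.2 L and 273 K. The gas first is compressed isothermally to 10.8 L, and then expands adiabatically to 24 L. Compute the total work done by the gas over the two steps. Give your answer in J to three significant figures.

Step 1 (isothermal): W = P₁V₁ ln(V₂/V₁) = (1139) ln(10.8/34.2) = -1313 J.
After step 1: P = 105.4 kPa, V = 10.8 L, T = 273 K.
Step 2 (adiabatic): W = (P₁V₁ − P₂V₂)/(γ−1) = (1139 − 827.5)/0.4 = 778.5 J.
W_total = -1313 + 778.5 = -534.3 J.

W_total ≈ -534 J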